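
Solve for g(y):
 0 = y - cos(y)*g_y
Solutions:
 g(y) = C1 + Integral(y/cos(y), y)


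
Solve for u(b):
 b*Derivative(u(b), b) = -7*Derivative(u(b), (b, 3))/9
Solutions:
 u(b) = C1 + Integral(C2*airyai(-21^(2/3)*b/7) + C3*airybi(-21^(2/3)*b/7), b)


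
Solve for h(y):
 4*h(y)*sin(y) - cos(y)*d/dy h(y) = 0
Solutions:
 h(y) = C1/cos(y)^4


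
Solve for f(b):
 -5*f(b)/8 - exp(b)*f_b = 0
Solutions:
 f(b) = C1*exp(5*exp(-b)/8)


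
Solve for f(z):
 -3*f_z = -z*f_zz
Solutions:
 f(z) = C1 + C2*z^4


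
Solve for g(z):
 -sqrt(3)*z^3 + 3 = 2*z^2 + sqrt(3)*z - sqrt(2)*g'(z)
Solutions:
 g(z) = C1 + sqrt(6)*z^4/8 + sqrt(2)*z^3/3 + sqrt(6)*z^2/4 - 3*sqrt(2)*z/2


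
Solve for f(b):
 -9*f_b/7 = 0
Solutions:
 f(b) = C1


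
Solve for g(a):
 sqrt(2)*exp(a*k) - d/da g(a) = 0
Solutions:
 g(a) = C1 + sqrt(2)*exp(a*k)/k


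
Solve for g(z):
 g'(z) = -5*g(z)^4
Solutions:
 g(z) = (-3^(2/3) - 3*3^(1/6)*I)*(1/(C1 + 5*z))^(1/3)/6
 g(z) = (-3^(2/3) + 3*3^(1/6)*I)*(1/(C1 + 5*z))^(1/3)/6
 g(z) = (1/(C1 + 15*z))^(1/3)


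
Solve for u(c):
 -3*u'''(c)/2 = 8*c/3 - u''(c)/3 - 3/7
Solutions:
 u(c) = C1 + C2*c + C3*exp(2*c/9) + 4*c^3/3 + 243*c^2/14


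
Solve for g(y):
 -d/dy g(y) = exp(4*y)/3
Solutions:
 g(y) = C1 - exp(4*y)/12


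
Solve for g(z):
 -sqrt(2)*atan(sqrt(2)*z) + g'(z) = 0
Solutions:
 g(z) = C1 + sqrt(2)*(z*atan(sqrt(2)*z) - sqrt(2)*log(2*z^2 + 1)/4)


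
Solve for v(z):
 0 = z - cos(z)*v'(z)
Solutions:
 v(z) = C1 + Integral(z/cos(z), z)


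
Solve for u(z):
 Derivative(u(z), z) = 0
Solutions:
 u(z) = C1


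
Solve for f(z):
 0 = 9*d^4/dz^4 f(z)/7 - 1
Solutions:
 f(z) = C1 + C2*z + C3*z^2 + C4*z^3 + 7*z^4/216


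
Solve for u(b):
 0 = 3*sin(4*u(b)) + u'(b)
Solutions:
 u(b) = -acos((-C1 - exp(24*b))/(C1 - exp(24*b)))/4 + pi/2
 u(b) = acos((-C1 - exp(24*b))/(C1 - exp(24*b)))/4


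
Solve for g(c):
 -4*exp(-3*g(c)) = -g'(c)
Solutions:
 g(c) = log(C1 + 12*c)/3
 g(c) = log((-3^(1/3) - 3^(5/6)*I)*(C1 + 4*c)^(1/3)/2)
 g(c) = log((-3^(1/3) + 3^(5/6)*I)*(C1 + 4*c)^(1/3)/2)


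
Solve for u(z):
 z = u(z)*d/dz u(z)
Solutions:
 u(z) = -sqrt(C1 + z^2)
 u(z) = sqrt(C1 + z^2)


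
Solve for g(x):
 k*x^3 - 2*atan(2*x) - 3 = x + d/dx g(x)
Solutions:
 g(x) = C1 + k*x^4/4 - x^2/2 - 2*x*atan(2*x) - 3*x + log(4*x^2 + 1)/2


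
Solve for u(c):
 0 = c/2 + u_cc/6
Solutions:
 u(c) = C1 + C2*c - c^3/2


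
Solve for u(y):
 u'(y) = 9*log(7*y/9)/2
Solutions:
 u(y) = C1 + 9*y*log(y)/2 - 9*y*log(3) - 9*y/2 + 9*y*log(7)/2


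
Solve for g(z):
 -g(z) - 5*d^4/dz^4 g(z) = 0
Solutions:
 g(z) = (C1*sin(sqrt(2)*5^(3/4)*z/10) + C2*cos(sqrt(2)*5^(3/4)*z/10))*exp(-sqrt(2)*5^(3/4)*z/10) + (C3*sin(sqrt(2)*5^(3/4)*z/10) + C4*cos(sqrt(2)*5^(3/4)*z/10))*exp(sqrt(2)*5^(3/4)*z/10)


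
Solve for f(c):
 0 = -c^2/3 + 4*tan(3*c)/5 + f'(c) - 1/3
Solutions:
 f(c) = C1 + c^3/9 + c/3 + 4*log(cos(3*c))/15


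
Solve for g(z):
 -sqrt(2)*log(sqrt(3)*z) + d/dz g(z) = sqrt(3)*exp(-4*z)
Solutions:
 g(z) = C1 + sqrt(2)*z*log(z) + sqrt(2)*z*(-1 + log(3)/2) - sqrt(3)*exp(-4*z)/4


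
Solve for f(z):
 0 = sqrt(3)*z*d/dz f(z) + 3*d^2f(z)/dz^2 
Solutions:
 f(z) = C1 + C2*erf(sqrt(2)*3^(3/4)*z/6)


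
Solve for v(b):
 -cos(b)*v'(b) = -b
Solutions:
 v(b) = C1 + Integral(b/cos(b), b)


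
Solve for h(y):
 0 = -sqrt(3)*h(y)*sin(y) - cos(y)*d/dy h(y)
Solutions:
 h(y) = C1*cos(y)^(sqrt(3))


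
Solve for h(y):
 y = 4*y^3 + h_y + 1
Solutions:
 h(y) = C1 - y^4 + y^2/2 - y


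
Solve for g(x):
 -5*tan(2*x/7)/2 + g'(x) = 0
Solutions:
 g(x) = C1 - 35*log(cos(2*x/7))/4


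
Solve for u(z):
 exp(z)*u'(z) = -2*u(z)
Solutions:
 u(z) = C1*exp(2*exp(-z))


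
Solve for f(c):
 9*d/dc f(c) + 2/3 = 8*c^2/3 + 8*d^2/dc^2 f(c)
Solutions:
 f(c) = C1 + C2*exp(9*c/8) + 8*c^3/81 + 64*c^2/243 + 862*c/2187


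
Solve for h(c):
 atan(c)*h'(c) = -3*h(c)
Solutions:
 h(c) = C1*exp(-3*Integral(1/atan(c), c))


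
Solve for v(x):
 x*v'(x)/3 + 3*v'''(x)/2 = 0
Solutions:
 v(x) = C1 + Integral(C2*airyai(-6^(1/3)*x/3) + C3*airybi(-6^(1/3)*x/3), x)


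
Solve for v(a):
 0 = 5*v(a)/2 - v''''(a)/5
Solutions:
 v(a) = C1*exp(-2^(3/4)*sqrt(5)*a/2) + C2*exp(2^(3/4)*sqrt(5)*a/2) + C3*sin(2^(3/4)*sqrt(5)*a/2) + C4*cos(2^(3/4)*sqrt(5)*a/2)


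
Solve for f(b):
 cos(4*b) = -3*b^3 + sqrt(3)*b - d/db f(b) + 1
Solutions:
 f(b) = C1 - 3*b^4/4 + sqrt(3)*b^2/2 + b - sin(4*b)/4


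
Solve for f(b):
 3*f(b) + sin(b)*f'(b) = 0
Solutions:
 f(b) = C1*(cos(b) + 1)^(3/2)/(cos(b) - 1)^(3/2)


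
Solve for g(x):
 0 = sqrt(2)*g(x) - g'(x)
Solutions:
 g(x) = C1*exp(sqrt(2)*x)


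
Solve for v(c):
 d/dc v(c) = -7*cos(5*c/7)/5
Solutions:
 v(c) = C1 - 49*sin(5*c/7)/25


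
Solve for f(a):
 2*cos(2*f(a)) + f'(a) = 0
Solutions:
 f(a) = -asin((C1 + exp(8*a))/(C1 - exp(8*a)))/2 + pi/2
 f(a) = asin((C1 + exp(8*a))/(C1 - exp(8*a)))/2


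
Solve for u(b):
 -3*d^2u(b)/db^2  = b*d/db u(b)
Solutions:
 u(b) = C1 + C2*erf(sqrt(6)*b/6)


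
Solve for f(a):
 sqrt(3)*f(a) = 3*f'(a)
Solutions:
 f(a) = C1*exp(sqrt(3)*a/3)


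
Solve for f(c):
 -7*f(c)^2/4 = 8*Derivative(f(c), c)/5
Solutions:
 f(c) = 32/(C1 + 35*c)


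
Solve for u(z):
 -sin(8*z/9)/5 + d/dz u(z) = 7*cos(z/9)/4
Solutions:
 u(z) = C1 + 63*sin(z/9)/4 - 9*cos(8*z/9)/40


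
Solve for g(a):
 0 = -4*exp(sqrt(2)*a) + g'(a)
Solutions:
 g(a) = C1 + 2*sqrt(2)*exp(sqrt(2)*a)


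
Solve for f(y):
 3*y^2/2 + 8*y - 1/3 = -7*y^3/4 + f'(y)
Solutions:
 f(y) = C1 + 7*y^4/16 + y^3/2 + 4*y^2 - y/3


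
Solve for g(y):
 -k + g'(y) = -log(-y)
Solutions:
 g(y) = C1 + y*(k + 1) - y*log(-y)


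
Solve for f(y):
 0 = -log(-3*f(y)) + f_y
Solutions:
 -Integral(1/(log(-_y) + log(3)), (_y, f(y))) = C1 - y


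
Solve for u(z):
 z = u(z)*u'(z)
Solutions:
 u(z) = -sqrt(C1 + z^2)
 u(z) = sqrt(C1 + z^2)


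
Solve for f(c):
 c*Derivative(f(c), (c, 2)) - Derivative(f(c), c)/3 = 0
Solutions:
 f(c) = C1 + C2*c^(4/3)


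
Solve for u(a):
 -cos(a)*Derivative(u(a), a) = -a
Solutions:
 u(a) = C1 + Integral(a/cos(a), a)


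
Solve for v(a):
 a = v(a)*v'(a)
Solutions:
 v(a) = -sqrt(C1 + a^2)
 v(a) = sqrt(C1 + a^2)


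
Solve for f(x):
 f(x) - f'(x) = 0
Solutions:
 f(x) = C1*exp(x)


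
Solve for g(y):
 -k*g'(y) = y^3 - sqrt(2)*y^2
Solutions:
 g(y) = C1 - y^4/(4*k) + sqrt(2)*y^3/(3*k)


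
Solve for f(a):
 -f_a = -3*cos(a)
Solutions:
 f(a) = C1 + 3*sin(a)


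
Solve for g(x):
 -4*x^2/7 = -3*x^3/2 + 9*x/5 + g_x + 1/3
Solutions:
 g(x) = C1 + 3*x^4/8 - 4*x^3/21 - 9*x^2/10 - x/3


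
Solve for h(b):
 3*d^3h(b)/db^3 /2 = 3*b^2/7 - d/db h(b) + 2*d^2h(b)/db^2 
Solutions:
 h(b) = C1 + b^3/7 + 6*b^2/7 + 15*b/7 + (C2*sin(sqrt(2)*b/3) + C3*cos(sqrt(2)*b/3))*exp(2*b/3)


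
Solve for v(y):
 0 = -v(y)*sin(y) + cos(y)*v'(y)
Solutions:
 v(y) = C1/cos(y)


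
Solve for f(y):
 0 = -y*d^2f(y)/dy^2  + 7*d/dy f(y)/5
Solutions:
 f(y) = C1 + C2*y^(12/5)


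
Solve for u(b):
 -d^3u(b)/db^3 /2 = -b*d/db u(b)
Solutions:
 u(b) = C1 + Integral(C2*airyai(2^(1/3)*b) + C3*airybi(2^(1/3)*b), b)


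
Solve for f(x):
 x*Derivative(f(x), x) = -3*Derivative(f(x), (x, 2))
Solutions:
 f(x) = C1 + C2*erf(sqrt(6)*x/6)


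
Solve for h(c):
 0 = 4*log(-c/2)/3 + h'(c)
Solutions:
 h(c) = C1 - 4*c*log(-c)/3 + 4*c*(log(2) + 1)/3


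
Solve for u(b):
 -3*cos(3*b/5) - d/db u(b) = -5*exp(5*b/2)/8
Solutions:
 u(b) = C1 + exp(5*b/2)/4 - 5*sin(3*b/5)


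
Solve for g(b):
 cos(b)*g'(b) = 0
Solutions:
 g(b) = C1


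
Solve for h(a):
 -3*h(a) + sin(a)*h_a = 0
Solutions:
 h(a) = C1*(cos(a) - 1)^(3/2)/(cos(a) + 1)^(3/2)


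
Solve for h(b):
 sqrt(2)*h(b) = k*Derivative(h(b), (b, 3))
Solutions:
 h(b) = C1*exp(2^(1/6)*b*(1/k)^(1/3)) + C2*exp(2^(1/6)*b*(-1 + sqrt(3)*I)*(1/k)^(1/3)/2) + C3*exp(-2^(1/6)*b*(1 + sqrt(3)*I)*(1/k)^(1/3)/2)


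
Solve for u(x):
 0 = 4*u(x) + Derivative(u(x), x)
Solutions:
 u(x) = C1*exp(-4*x)


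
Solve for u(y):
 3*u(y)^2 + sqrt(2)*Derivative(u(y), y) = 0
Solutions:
 u(y) = 2/(C1 + 3*sqrt(2)*y)


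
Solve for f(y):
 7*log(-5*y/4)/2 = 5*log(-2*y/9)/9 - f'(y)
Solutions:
 f(y) = C1 - 53*y*log(-y)/18 + y*(-63*log(5) - 20*log(3) + 53 + 136*log(2))/18


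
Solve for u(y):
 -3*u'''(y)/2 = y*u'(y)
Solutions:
 u(y) = C1 + Integral(C2*airyai(-2^(1/3)*3^(2/3)*y/3) + C3*airybi(-2^(1/3)*3^(2/3)*y/3), y)


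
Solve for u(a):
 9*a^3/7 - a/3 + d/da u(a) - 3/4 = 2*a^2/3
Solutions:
 u(a) = C1 - 9*a^4/28 + 2*a^3/9 + a^2/6 + 3*a/4


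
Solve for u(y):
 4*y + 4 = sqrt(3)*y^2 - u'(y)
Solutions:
 u(y) = C1 + sqrt(3)*y^3/3 - 2*y^2 - 4*y


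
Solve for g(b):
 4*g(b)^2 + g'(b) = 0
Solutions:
 g(b) = 1/(C1 + 4*b)


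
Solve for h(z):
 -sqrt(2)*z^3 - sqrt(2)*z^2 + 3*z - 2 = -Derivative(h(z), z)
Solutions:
 h(z) = C1 + sqrt(2)*z^4/4 + sqrt(2)*z^3/3 - 3*z^2/2 + 2*z


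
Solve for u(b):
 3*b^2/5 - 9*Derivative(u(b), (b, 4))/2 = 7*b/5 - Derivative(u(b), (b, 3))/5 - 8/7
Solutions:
 u(b) = C1 + C2*b + C3*b^2 + C4*exp(2*b/45) - b^5/20 - 16*b^4/3 - 10100*b^3/21


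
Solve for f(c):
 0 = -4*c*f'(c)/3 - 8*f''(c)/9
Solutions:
 f(c) = C1 + C2*erf(sqrt(3)*c/2)


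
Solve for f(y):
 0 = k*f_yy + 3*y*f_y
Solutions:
 f(y) = C1 + C2*sqrt(k)*erf(sqrt(6)*y*sqrt(1/k)/2)


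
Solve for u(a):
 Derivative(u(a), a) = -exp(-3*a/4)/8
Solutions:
 u(a) = C1 + exp(-3*a/4)/6


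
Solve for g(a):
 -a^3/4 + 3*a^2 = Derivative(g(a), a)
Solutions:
 g(a) = C1 - a^4/16 + a^3


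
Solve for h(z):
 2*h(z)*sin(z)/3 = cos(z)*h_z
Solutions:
 h(z) = C1/cos(z)^(2/3)


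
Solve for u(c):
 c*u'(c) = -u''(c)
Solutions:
 u(c) = C1 + C2*erf(sqrt(2)*c/2)


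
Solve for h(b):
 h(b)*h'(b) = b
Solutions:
 h(b) = -sqrt(C1 + b^2)
 h(b) = sqrt(C1 + b^2)


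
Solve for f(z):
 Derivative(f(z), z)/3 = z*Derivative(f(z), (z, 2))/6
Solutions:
 f(z) = C1 + C2*z^3


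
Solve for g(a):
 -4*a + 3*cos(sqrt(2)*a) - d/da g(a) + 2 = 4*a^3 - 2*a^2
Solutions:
 g(a) = C1 - a^4 + 2*a^3/3 - 2*a^2 + 2*a + 3*sqrt(2)*sin(sqrt(2)*a)/2


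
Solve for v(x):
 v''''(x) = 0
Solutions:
 v(x) = C1 + C2*x + C3*x^2 + C4*x^3


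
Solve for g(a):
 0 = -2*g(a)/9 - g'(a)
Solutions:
 g(a) = C1*exp(-2*a/9)


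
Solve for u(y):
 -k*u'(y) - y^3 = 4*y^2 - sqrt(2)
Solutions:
 u(y) = C1 - y^4/(4*k) - 4*y^3/(3*k) + sqrt(2)*y/k


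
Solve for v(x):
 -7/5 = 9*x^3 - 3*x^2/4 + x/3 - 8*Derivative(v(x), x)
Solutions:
 v(x) = C1 + 9*x^4/32 - x^3/32 + x^2/48 + 7*x/40


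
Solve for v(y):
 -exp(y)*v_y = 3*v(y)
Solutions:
 v(y) = C1*exp(3*exp(-y))


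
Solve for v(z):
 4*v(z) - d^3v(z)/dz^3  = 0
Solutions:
 v(z) = C3*exp(2^(2/3)*z) + (C1*sin(2^(2/3)*sqrt(3)*z/2) + C2*cos(2^(2/3)*sqrt(3)*z/2))*exp(-2^(2/3)*z/2)


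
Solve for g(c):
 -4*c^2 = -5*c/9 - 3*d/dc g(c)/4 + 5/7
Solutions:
 g(c) = C1 + 16*c^3/9 - 10*c^2/27 + 20*c/21


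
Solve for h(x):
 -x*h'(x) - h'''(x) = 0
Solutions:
 h(x) = C1 + Integral(C2*airyai(-x) + C3*airybi(-x), x)


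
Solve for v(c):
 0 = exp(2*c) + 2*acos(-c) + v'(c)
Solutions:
 v(c) = C1 - 2*c*acos(-c) - 2*sqrt(1 - c^2) - exp(2*c)/2


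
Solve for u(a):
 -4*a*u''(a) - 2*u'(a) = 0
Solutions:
 u(a) = C1 + C2*sqrt(a)


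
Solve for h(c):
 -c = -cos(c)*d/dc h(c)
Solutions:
 h(c) = C1 + Integral(c/cos(c), c)


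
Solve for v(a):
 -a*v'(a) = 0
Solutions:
 v(a) = C1


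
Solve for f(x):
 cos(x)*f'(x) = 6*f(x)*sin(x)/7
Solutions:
 f(x) = C1/cos(x)^(6/7)


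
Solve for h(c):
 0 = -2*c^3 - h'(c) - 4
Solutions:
 h(c) = C1 - c^4/2 - 4*c


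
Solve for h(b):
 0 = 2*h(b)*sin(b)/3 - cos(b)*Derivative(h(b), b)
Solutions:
 h(b) = C1/cos(b)^(2/3)


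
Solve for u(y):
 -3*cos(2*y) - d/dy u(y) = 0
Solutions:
 u(y) = C1 - 3*sin(2*y)/2


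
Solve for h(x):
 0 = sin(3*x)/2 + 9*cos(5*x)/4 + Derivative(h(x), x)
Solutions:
 h(x) = C1 - 9*sin(5*x)/20 + cos(3*x)/6


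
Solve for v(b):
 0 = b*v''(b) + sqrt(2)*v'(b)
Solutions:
 v(b) = C1 + C2*b^(1 - sqrt(2))


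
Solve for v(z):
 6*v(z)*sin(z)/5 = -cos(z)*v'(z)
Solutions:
 v(z) = C1*cos(z)^(6/5)


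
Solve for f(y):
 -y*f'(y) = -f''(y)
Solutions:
 f(y) = C1 + C2*erfi(sqrt(2)*y/2)


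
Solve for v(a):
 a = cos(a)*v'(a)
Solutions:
 v(a) = C1 + Integral(a/cos(a), a)


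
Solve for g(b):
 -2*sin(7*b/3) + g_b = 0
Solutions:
 g(b) = C1 - 6*cos(7*b/3)/7


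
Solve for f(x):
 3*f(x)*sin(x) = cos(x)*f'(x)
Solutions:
 f(x) = C1/cos(x)^3


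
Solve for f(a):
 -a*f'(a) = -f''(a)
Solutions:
 f(a) = C1 + C2*erfi(sqrt(2)*a/2)


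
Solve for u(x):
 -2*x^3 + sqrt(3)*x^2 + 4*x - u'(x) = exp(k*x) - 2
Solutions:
 u(x) = C1 - x^4/2 + sqrt(3)*x^3/3 + 2*x^2 + 2*x - exp(k*x)/k


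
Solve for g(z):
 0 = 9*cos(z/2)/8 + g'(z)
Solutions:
 g(z) = C1 - 9*sin(z/2)/4


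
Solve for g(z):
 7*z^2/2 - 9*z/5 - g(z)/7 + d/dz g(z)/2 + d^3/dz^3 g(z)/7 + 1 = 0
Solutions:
 g(z) = C1*exp(6^(1/3)*z*(-(18 + sqrt(2382))^(1/3) + 7*6^(1/3)/(18 + sqrt(2382))^(1/3))/12)*sin(2^(1/3)*3^(1/6)*z*(21*2^(1/3)/(18 + sqrt(2382))^(1/3) + 3^(2/3)*(18 + sqrt(2382))^(1/3))/12) + C2*exp(6^(1/3)*z*(-(18 + sqrt(2382))^(1/3) + 7*6^(1/3)/(18 + sqrt(2382))^(1/3))/12)*cos(2^(1/3)*3^(1/6)*z*(21*2^(1/3)/(18 + sqrt(2382))^(1/3) + 3^(2/3)*(18 + sqrt(2382))^(1/3))/12) + C3*exp(-6^(1/3)*z*(-(18 + sqrt(2382))^(1/3) + 7*6^(1/3)/(18 + sqrt(2382))^(1/3))/6) + 49*z^2/2 + 1589*z/10 + 11263/20


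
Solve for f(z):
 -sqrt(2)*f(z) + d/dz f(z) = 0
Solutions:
 f(z) = C1*exp(sqrt(2)*z)


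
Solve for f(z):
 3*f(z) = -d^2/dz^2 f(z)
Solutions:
 f(z) = C1*sin(sqrt(3)*z) + C2*cos(sqrt(3)*z)


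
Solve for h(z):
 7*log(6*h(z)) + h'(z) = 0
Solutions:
 Integral(1/(log(_y) + log(6)), (_y, h(z)))/7 = C1 - z


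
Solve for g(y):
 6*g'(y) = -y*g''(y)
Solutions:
 g(y) = C1 + C2/y^5


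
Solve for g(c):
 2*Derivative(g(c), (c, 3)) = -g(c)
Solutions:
 g(c) = C3*exp(-2^(2/3)*c/2) + (C1*sin(2^(2/3)*sqrt(3)*c/4) + C2*cos(2^(2/3)*sqrt(3)*c/4))*exp(2^(2/3)*c/4)


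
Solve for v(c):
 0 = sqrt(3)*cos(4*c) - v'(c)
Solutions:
 v(c) = C1 + sqrt(3)*sin(4*c)/4


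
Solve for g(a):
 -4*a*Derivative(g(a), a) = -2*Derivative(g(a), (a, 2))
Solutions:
 g(a) = C1 + C2*erfi(a)


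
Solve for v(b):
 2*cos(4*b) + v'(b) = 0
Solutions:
 v(b) = C1 - sin(4*b)/2


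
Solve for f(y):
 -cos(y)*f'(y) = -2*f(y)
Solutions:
 f(y) = C1*(sin(y) + 1)/(sin(y) - 1)


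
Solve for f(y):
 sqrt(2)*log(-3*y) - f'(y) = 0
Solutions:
 f(y) = C1 + sqrt(2)*y*log(-y) + sqrt(2)*y*(-1 + log(3))


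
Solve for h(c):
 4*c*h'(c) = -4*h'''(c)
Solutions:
 h(c) = C1 + Integral(C2*airyai(-c) + C3*airybi(-c), c)


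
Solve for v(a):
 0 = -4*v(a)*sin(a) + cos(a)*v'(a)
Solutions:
 v(a) = C1/cos(a)^4


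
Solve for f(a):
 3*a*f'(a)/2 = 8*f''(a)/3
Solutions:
 f(a) = C1 + C2*erfi(3*sqrt(2)*a/8)


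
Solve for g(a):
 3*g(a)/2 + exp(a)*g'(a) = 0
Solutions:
 g(a) = C1*exp(3*exp(-a)/2)


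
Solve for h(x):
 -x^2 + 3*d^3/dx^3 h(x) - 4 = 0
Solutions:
 h(x) = C1 + C2*x + C3*x^2 + x^5/180 + 2*x^3/9


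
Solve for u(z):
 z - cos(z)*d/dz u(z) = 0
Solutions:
 u(z) = C1 + Integral(z/cos(z), z)


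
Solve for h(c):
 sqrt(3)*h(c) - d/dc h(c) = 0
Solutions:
 h(c) = C1*exp(sqrt(3)*c)


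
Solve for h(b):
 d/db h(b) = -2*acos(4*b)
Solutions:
 h(b) = C1 - 2*b*acos(4*b) + sqrt(1 - 16*b^2)/2


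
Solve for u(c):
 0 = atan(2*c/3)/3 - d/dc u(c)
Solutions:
 u(c) = C1 + c*atan(2*c/3)/3 - log(4*c^2 + 9)/4


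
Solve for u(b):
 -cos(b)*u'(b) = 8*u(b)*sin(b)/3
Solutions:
 u(b) = C1*cos(b)^(8/3)


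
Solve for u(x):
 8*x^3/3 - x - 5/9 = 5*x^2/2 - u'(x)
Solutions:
 u(x) = C1 - 2*x^4/3 + 5*x^3/6 + x^2/2 + 5*x/9


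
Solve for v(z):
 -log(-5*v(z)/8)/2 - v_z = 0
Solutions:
 2*Integral(1/(log(-_y) - 3*log(2) + log(5)), (_y, v(z))) = C1 - z


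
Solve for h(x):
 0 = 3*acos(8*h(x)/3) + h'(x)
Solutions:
 Integral(1/acos(8*_y/3), (_y, h(x))) = C1 - 3*x


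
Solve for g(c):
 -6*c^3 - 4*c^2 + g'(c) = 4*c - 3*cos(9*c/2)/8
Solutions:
 g(c) = C1 + 3*c^4/2 + 4*c^3/3 + 2*c^2 - sin(9*c/2)/12


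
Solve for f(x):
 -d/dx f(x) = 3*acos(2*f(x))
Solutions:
 Integral(1/acos(2*_y), (_y, f(x))) = C1 - 3*x


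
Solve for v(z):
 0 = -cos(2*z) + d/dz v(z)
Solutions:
 v(z) = C1 + sin(2*z)/2


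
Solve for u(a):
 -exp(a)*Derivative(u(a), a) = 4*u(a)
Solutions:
 u(a) = C1*exp(4*exp(-a))


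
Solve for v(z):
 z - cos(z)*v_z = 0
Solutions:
 v(z) = C1 + Integral(z/cos(z), z)


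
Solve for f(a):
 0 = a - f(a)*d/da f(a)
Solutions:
 f(a) = -sqrt(C1 + a^2)
 f(a) = sqrt(C1 + a^2)


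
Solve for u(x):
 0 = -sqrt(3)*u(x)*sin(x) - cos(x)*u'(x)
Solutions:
 u(x) = C1*cos(x)^(sqrt(3))


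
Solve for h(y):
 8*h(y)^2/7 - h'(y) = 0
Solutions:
 h(y) = -7/(C1 + 8*y)


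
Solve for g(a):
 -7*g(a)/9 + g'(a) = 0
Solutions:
 g(a) = C1*exp(7*a/9)


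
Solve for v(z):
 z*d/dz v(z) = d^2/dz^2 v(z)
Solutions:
 v(z) = C1 + C2*erfi(sqrt(2)*z/2)


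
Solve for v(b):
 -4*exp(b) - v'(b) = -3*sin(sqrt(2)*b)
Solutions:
 v(b) = C1 - 4*exp(b) - 3*sqrt(2)*cos(sqrt(2)*b)/2


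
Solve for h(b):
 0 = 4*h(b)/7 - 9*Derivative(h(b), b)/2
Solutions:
 h(b) = C1*exp(8*b/63)


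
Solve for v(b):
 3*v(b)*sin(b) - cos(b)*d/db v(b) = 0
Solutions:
 v(b) = C1/cos(b)^3


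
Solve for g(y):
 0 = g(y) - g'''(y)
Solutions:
 g(y) = C3*exp(y) + (C1*sin(sqrt(3)*y/2) + C2*cos(sqrt(3)*y/2))*exp(-y/2)


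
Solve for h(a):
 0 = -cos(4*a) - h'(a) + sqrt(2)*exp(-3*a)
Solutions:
 h(a) = C1 - sin(4*a)/4 - sqrt(2)*exp(-3*a)/3


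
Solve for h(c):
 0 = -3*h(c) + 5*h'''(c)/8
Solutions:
 h(c) = C3*exp(2*3^(1/3)*5^(2/3)*c/5) + (C1*sin(3^(5/6)*5^(2/3)*c/5) + C2*cos(3^(5/6)*5^(2/3)*c/5))*exp(-3^(1/3)*5^(2/3)*c/5)


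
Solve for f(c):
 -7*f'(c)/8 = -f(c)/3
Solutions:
 f(c) = C1*exp(8*c/21)


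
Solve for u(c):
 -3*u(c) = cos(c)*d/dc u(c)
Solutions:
 u(c) = C1*(sin(c) - 1)^(3/2)/(sin(c) + 1)^(3/2)


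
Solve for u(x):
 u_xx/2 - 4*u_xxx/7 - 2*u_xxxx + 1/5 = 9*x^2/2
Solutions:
 u(x) = C1 + C2*x + C3*exp(x*(-2 + sqrt(53))/14) + C4*exp(-x*(2 + sqrt(53))/14) + 3*x^4/4 + 24*x^3/7 + 11651*x^2/245


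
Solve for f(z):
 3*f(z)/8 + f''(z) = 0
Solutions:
 f(z) = C1*sin(sqrt(6)*z/4) + C2*cos(sqrt(6)*z/4)


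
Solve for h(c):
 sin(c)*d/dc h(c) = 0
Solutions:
 h(c) = C1


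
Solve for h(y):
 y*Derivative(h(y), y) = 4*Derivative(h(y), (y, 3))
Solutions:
 h(y) = C1 + Integral(C2*airyai(2^(1/3)*y/2) + C3*airybi(2^(1/3)*y/2), y)


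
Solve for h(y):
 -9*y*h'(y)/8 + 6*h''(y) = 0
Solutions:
 h(y) = C1 + C2*erfi(sqrt(6)*y/8)


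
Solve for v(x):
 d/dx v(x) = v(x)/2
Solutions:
 v(x) = C1*exp(x/2)


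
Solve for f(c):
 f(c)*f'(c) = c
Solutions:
 f(c) = -sqrt(C1 + c^2)
 f(c) = sqrt(C1 + c^2)


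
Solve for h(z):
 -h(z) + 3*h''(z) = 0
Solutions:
 h(z) = C1*exp(-sqrt(3)*z/3) + C2*exp(sqrt(3)*z/3)


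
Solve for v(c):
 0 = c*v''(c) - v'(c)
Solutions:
 v(c) = C1 + C2*c^2


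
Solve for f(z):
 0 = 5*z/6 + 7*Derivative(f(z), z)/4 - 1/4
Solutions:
 f(z) = C1 - 5*z^2/21 + z/7


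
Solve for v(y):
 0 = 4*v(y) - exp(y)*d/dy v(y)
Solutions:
 v(y) = C1*exp(-4*exp(-y))


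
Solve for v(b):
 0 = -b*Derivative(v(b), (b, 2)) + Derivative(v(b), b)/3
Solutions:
 v(b) = C1 + C2*b^(4/3)


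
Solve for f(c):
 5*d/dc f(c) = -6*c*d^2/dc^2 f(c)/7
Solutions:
 f(c) = C1 + C2/c^(29/6)


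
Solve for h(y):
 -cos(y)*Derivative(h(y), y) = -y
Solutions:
 h(y) = C1 + Integral(y/cos(y), y)


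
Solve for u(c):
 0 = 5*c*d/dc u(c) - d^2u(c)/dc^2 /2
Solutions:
 u(c) = C1 + C2*erfi(sqrt(5)*c)


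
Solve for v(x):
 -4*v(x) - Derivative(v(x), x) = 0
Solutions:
 v(x) = C1*exp(-4*x)


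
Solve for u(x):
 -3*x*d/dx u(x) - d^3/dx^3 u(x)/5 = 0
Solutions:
 u(x) = C1 + Integral(C2*airyai(-15^(1/3)*x) + C3*airybi(-15^(1/3)*x), x)


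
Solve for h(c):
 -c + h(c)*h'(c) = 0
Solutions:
 h(c) = -sqrt(C1 + c^2)
 h(c) = sqrt(C1 + c^2)


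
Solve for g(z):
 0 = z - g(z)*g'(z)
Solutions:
 g(z) = -sqrt(C1 + z^2)
 g(z) = sqrt(C1 + z^2)


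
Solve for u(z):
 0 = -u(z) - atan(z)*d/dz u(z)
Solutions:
 u(z) = C1*exp(-Integral(1/atan(z), z))


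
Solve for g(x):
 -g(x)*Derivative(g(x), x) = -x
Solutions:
 g(x) = -sqrt(C1 + x^2)
 g(x) = sqrt(C1 + x^2)


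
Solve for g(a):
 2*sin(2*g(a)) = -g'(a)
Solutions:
 g(a) = pi - acos((-C1 - exp(8*a))/(C1 - exp(8*a)))/2
 g(a) = acos((-C1 - exp(8*a))/(C1 - exp(8*a)))/2


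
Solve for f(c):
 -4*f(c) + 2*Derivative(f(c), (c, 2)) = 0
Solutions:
 f(c) = C1*exp(-sqrt(2)*c) + C2*exp(sqrt(2)*c)


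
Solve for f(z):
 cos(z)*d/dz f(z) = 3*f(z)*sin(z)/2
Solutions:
 f(z) = C1/cos(z)^(3/2)


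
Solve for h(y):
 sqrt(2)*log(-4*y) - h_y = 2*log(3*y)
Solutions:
 h(y) = C1 - y*(2 - sqrt(2))*log(y) + y*(-2*log(3) - sqrt(2) + 2*sqrt(2)*log(2) + 2 + sqrt(2)*I*pi)


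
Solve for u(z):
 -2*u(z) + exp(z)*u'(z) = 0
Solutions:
 u(z) = C1*exp(-2*exp(-z))


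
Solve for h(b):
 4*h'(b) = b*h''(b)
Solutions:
 h(b) = C1 + C2*b^5


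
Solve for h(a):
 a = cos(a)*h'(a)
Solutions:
 h(a) = C1 + Integral(a/cos(a), a)


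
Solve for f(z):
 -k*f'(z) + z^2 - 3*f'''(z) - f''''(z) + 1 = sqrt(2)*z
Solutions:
 f(z) = C1 + C2*exp(-z*((k/2 + sqrt((k + 2)^2 - 4)/2 + 1)^(1/3) + 1 + (k/2 + sqrt((k + 2)^2 - 4)/2 + 1)^(-1/3))) + C3*exp(z*((k/2 + sqrt((k + 2)^2 - 4)/2 + 1)^(1/3)/2 - sqrt(3)*I*(k/2 + sqrt((k + 2)^2 - 4)/2 + 1)^(1/3)/2 - 1 - 2/((-1 + sqrt(3)*I)*(k/2 + sqrt((k + 2)^2 - 4)/2 + 1)^(1/3)))) + C4*exp(z*((k/2 + sqrt((k + 2)^2 - 4)/2 + 1)^(1/3)/2 + sqrt(3)*I*(k/2 + sqrt((k + 2)^2 - 4)/2 + 1)^(1/3)/2 - 1 + 2/((1 + sqrt(3)*I)*(k/2 + sqrt((k + 2)^2 - 4)/2 + 1)^(1/3)))) + z^3/(3*k) - sqrt(2)*z^2/(2*k) + z/k - 6*z/k^2


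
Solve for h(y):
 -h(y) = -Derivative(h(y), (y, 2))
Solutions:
 h(y) = C1*exp(-y) + C2*exp(y)


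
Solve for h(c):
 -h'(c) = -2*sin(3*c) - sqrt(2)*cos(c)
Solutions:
 h(c) = C1 + sqrt(2)*sin(c) - 2*cos(3*c)/3


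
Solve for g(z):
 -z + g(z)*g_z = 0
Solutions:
 g(z) = -sqrt(C1 + z^2)
 g(z) = sqrt(C1 + z^2)


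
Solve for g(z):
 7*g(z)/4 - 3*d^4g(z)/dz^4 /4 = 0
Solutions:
 g(z) = C1*exp(-3^(3/4)*7^(1/4)*z/3) + C2*exp(3^(3/4)*7^(1/4)*z/3) + C3*sin(3^(3/4)*7^(1/4)*z/3) + C4*cos(3^(3/4)*7^(1/4)*z/3)


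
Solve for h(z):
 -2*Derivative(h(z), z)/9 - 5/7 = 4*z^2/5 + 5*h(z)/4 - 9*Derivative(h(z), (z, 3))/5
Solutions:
 h(z) = C1*exp(-15^(1/3)*z*(8*15^(1/3)/(sqrt(13278345) + 3645)^(1/3) + (sqrt(13278345) + 3645)^(1/3))/108)*sin(3^(1/6)*5^(1/3)*z*(-3^(2/3)*(sqrt(13278345) + 3645)^(1/3) + 24*5^(1/3)/(sqrt(13278345) + 3645)^(1/3))/108) + C2*exp(-15^(1/3)*z*(8*15^(1/3)/(sqrt(13278345) + 3645)^(1/3) + (sqrt(13278345) + 3645)^(1/3))/108)*cos(3^(1/6)*5^(1/3)*z*(-3^(2/3)*(sqrt(13278345) + 3645)^(1/3) + 24*5^(1/3)/(sqrt(13278345) + 3645)^(1/3))/108) + C3*exp(15^(1/3)*z*(8*15^(1/3)/(sqrt(13278345) + 3645)^(1/3) + (sqrt(13278345) + 3645)^(1/3))/54) - 16*z^2/25 + 256*z/1125 - 216836/354375


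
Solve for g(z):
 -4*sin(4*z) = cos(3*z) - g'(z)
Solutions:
 g(z) = C1 + sin(3*z)/3 - cos(4*z)


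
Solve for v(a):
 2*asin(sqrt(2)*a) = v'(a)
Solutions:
 v(a) = C1 + 2*a*asin(sqrt(2)*a) + sqrt(2)*sqrt(1 - 2*a^2)


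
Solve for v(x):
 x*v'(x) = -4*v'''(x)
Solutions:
 v(x) = C1 + Integral(C2*airyai(-2^(1/3)*x/2) + C3*airybi(-2^(1/3)*x/2), x)


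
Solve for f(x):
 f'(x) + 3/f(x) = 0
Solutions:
 f(x) = -sqrt(C1 - 6*x)
 f(x) = sqrt(C1 - 6*x)


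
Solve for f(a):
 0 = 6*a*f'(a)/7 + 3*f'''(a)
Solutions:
 f(a) = C1 + Integral(C2*airyai(-2^(1/3)*7^(2/3)*a/7) + C3*airybi(-2^(1/3)*7^(2/3)*a/7), a)


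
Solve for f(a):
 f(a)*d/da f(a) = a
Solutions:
 f(a) = -sqrt(C1 + a^2)
 f(a) = sqrt(C1 + a^2)


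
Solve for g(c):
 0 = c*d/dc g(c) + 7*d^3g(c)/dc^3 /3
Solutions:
 g(c) = C1 + Integral(C2*airyai(-3^(1/3)*7^(2/3)*c/7) + C3*airybi(-3^(1/3)*7^(2/3)*c/7), c)


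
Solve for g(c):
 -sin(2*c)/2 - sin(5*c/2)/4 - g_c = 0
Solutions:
 g(c) = C1 + cos(2*c)/4 + cos(5*c/2)/10


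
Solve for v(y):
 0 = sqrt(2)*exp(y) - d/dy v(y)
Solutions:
 v(y) = C1 + sqrt(2)*exp(y)


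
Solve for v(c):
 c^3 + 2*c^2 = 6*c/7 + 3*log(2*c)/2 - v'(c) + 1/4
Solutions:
 v(c) = C1 - c^4/4 - 2*c^3/3 + 3*c^2/7 + 3*c*log(c)/2 - 5*c/4 + 3*c*log(2)/2


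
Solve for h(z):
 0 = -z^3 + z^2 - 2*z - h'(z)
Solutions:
 h(z) = C1 - z^4/4 + z^3/3 - z^2


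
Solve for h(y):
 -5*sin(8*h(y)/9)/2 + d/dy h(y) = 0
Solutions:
 -5*y/2 + 9*log(cos(8*h(y)/9) - 1)/16 - 9*log(cos(8*h(y)/9) + 1)/16 = C1


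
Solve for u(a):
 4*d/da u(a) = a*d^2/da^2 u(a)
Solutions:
 u(a) = C1 + C2*a^5


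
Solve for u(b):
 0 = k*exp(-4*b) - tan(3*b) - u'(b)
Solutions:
 u(b) = C1 - k*exp(-4*b)/4 - log(tan(3*b)^2 + 1)/6


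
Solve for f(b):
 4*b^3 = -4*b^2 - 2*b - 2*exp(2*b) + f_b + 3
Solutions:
 f(b) = C1 + b^4 + 4*b^3/3 + b^2 - 3*b + exp(2*b)


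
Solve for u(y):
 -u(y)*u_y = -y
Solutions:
 u(y) = -sqrt(C1 + y^2)
 u(y) = sqrt(C1 + y^2)


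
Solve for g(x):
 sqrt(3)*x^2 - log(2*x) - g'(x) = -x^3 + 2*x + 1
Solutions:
 g(x) = C1 + x^4/4 + sqrt(3)*x^3/3 - x^2 - x*log(x) - x*log(2)


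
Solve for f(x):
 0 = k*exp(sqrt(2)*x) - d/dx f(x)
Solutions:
 f(x) = C1 + sqrt(2)*k*exp(sqrt(2)*x)/2


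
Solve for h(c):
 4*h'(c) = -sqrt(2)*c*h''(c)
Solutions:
 h(c) = C1 + C2*c^(1 - 2*sqrt(2))


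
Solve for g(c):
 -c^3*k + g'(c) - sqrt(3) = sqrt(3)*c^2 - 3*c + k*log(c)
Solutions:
 g(c) = C1 + c^4*k/4 + sqrt(3)*c^3/3 - 3*c^2/2 + c*k*log(c) - c*k + sqrt(3)*c


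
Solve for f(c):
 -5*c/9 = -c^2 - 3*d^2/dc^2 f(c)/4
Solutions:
 f(c) = C1 + C2*c - c^4/9 + 10*c^3/81


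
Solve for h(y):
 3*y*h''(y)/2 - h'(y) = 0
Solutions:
 h(y) = C1 + C2*y^(5/3)


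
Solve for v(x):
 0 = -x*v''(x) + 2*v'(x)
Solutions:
 v(x) = C1 + C2*x^3


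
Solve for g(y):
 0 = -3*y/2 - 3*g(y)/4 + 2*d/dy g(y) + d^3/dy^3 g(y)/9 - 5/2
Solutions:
 g(y) = C1*exp(3^(1/3)*y*(-(9 + 7*sqrt(33))^(1/3)/4 + 2*3^(1/3)/(9 + 7*sqrt(33))^(1/3)))*sin(3^(1/6)*y*(6/(9 + 7*sqrt(33))^(1/3) + 3^(2/3)*(9 + 7*sqrt(33))^(1/3)/4)) + C2*exp(3^(1/3)*y*(-(9 + 7*sqrt(33))^(1/3)/4 + 2*3^(1/3)/(9 + 7*sqrt(33))^(1/3)))*cos(3^(1/6)*y*(6/(9 + 7*sqrt(33))^(1/3) + 3^(2/3)*(9 + 7*sqrt(33))^(1/3)/4)) + C3*exp(3^(1/3)*y*(-4*3^(1/3)/(9 + 7*sqrt(33))^(1/3) + (9 + 7*sqrt(33))^(1/3)/2)) - 2*y - 26/3


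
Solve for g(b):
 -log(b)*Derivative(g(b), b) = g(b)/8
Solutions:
 g(b) = C1*exp(-li(b)/8)


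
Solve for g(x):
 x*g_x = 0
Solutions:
 g(x) = C1


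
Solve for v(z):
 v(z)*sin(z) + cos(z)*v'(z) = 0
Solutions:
 v(z) = C1*cos(z)


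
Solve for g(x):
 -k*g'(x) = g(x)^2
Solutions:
 g(x) = k/(C1*k + x)


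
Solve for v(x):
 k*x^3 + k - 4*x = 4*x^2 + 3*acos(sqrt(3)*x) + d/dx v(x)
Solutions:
 v(x) = C1 + k*x^4/4 + k*x - 4*x^3/3 - 2*x^2 - 3*x*acos(sqrt(3)*x) + sqrt(3)*sqrt(1 - 3*x^2)


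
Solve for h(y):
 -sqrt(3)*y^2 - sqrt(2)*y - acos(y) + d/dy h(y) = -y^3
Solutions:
 h(y) = C1 - y^4/4 + sqrt(3)*y^3/3 + sqrt(2)*y^2/2 + y*acos(y) - sqrt(1 - y^2)


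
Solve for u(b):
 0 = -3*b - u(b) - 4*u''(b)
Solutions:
 u(b) = C1*sin(b/2) + C2*cos(b/2) - 3*b


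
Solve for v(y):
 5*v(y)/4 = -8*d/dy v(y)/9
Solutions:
 v(y) = C1*exp(-45*y/32)


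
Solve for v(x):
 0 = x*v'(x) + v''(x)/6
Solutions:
 v(x) = C1 + C2*erf(sqrt(3)*x)


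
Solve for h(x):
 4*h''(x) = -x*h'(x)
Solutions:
 h(x) = C1 + C2*erf(sqrt(2)*x/4)


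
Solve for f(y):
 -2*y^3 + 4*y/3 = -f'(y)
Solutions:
 f(y) = C1 + y^4/2 - 2*y^2/3


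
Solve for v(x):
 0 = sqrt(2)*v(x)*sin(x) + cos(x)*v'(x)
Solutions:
 v(x) = C1*cos(x)^(sqrt(2))


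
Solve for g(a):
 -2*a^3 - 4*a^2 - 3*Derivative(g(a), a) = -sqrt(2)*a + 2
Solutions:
 g(a) = C1 - a^4/6 - 4*a^3/9 + sqrt(2)*a^2/6 - 2*a/3


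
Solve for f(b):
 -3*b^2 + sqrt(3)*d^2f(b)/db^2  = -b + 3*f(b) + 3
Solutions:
 f(b) = C1*exp(-3^(1/4)*b) + C2*exp(3^(1/4)*b) - b^2 + b/3 - 2*sqrt(3)/3 - 1


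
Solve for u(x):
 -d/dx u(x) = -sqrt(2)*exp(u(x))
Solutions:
 u(x) = log(-1/(C1 + sqrt(2)*x))


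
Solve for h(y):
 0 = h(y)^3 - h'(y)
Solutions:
 h(y) = -sqrt(2)*sqrt(-1/(C1 + y))/2
 h(y) = sqrt(2)*sqrt(-1/(C1 + y))/2


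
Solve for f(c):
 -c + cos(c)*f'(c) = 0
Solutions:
 f(c) = C1 + Integral(c/cos(c), c)


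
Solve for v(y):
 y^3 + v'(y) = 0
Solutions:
 v(y) = C1 - y^4/4


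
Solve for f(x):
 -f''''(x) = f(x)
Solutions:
 f(x) = (C1*sin(sqrt(2)*x/2) + C2*cos(sqrt(2)*x/2))*exp(-sqrt(2)*x/2) + (C3*sin(sqrt(2)*x/2) + C4*cos(sqrt(2)*x/2))*exp(sqrt(2)*x/2)


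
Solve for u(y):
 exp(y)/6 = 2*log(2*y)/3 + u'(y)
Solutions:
 u(y) = C1 - 2*y*log(y)/3 + 2*y*(1 - log(2))/3 + exp(y)/6


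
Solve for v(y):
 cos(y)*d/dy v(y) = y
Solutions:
 v(y) = C1 + Integral(y/cos(y), y)


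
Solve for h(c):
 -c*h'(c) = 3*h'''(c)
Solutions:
 h(c) = C1 + Integral(C2*airyai(-3^(2/3)*c/3) + C3*airybi(-3^(2/3)*c/3), c)


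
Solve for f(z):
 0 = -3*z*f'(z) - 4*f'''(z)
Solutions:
 f(z) = C1 + Integral(C2*airyai(-6^(1/3)*z/2) + C3*airybi(-6^(1/3)*z/2), z)


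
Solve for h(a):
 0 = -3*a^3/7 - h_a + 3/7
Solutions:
 h(a) = C1 - 3*a^4/28 + 3*a/7


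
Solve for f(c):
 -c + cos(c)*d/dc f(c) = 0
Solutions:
 f(c) = C1 + Integral(c/cos(c), c)


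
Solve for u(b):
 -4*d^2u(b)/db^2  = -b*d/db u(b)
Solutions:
 u(b) = C1 + C2*erfi(sqrt(2)*b/4)


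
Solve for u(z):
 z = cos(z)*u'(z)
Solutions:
 u(z) = C1 + Integral(z/cos(z), z)


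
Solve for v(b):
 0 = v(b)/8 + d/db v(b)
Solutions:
 v(b) = C1*exp(-b/8)


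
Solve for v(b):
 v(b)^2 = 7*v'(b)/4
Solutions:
 v(b) = -7/(C1 + 4*b)


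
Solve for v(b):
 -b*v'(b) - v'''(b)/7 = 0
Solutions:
 v(b) = C1 + Integral(C2*airyai(-7^(1/3)*b) + C3*airybi(-7^(1/3)*b), b)


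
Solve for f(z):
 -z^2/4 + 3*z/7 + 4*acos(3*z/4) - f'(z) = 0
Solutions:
 f(z) = C1 - z^3/12 + 3*z^2/14 + 4*z*acos(3*z/4) - 4*sqrt(16 - 9*z^2)/3


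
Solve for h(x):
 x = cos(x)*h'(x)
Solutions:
 h(x) = C1 + Integral(x/cos(x), x)


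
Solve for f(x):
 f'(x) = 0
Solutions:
 f(x) = C1


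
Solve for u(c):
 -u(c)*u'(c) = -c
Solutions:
 u(c) = -sqrt(C1 + c^2)
 u(c) = sqrt(C1 + c^2)


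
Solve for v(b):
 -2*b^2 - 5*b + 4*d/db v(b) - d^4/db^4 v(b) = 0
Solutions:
 v(b) = C1 + C4*exp(2^(2/3)*b) + b^3/6 + 5*b^2/8 + (C2*sin(2^(2/3)*sqrt(3)*b/2) + C3*cos(2^(2/3)*sqrt(3)*b/2))*exp(-2^(2/3)*b/2)


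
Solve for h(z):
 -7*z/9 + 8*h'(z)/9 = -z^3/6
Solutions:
 h(z) = C1 - 3*z^4/64 + 7*z^2/16


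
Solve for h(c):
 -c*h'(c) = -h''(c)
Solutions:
 h(c) = C1 + C2*erfi(sqrt(2)*c/2)


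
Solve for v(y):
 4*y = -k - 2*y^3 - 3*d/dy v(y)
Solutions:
 v(y) = C1 - k*y/3 - y^4/6 - 2*y^2/3


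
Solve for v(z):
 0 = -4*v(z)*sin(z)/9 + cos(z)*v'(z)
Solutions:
 v(z) = C1/cos(z)^(4/9)


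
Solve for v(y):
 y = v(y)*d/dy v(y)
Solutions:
 v(y) = -sqrt(C1 + y^2)
 v(y) = sqrt(C1 + y^2)


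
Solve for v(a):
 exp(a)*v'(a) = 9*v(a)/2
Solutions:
 v(a) = C1*exp(-9*exp(-a)/2)


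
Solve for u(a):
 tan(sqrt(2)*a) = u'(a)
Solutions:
 u(a) = C1 - sqrt(2)*log(cos(sqrt(2)*a))/2


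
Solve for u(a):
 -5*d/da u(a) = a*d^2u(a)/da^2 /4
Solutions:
 u(a) = C1 + C2/a^19


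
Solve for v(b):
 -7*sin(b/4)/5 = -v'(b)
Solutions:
 v(b) = C1 - 28*cos(b/4)/5


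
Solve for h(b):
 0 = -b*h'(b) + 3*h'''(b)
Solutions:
 h(b) = C1 + Integral(C2*airyai(3^(2/3)*b/3) + C3*airybi(3^(2/3)*b/3), b)


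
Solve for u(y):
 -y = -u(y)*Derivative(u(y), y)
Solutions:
 u(y) = -sqrt(C1 + y^2)
 u(y) = sqrt(C1 + y^2)


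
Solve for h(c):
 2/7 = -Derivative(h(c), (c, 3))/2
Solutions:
 h(c) = C1 + C2*c + C3*c^2 - 2*c^3/21


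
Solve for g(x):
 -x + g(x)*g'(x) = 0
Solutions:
 g(x) = -sqrt(C1 + x^2)
 g(x) = sqrt(C1 + x^2)


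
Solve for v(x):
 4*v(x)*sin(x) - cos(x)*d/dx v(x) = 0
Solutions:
 v(x) = C1/cos(x)^4


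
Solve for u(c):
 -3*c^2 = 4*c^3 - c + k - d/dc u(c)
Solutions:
 u(c) = C1 + c^4 + c^3 - c^2/2 + c*k


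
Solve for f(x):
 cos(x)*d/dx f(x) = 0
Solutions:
 f(x) = C1


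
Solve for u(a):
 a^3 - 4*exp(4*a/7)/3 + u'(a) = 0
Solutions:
 u(a) = C1 - a^4/4 + 7*exp(4*a/7)/3


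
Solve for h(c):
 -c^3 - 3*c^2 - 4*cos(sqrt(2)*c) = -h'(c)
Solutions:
 h(c) = C1 + c^4/4 + c^3 + 2*sqrt(2)*sin(sqrt(2)*c)


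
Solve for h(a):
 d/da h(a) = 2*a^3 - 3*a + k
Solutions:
 h(a) = C1 + a^4/2 - 3*a^2/2 + a*k


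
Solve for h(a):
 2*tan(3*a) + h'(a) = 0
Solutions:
 h(a) = C1 + 2*log(cos(3*a))/3


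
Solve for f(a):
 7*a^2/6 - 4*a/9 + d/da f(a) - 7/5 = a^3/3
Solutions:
 f(a) = C1 + a^4/12 - 7*a^3/18 + 2*a^2/9 + 7*a/5


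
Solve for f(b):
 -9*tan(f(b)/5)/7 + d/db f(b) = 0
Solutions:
 f(b) = -5*asin(C1*exp(9*b/35)) + 5*pi
 f(b) = 5*asin(C1*exp(9*b/35))


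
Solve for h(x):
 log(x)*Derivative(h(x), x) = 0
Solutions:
 h(x) = C1


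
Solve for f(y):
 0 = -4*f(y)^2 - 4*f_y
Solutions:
 f(y) = 1/(C1 + y)


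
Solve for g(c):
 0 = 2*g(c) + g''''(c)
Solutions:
 g(c) = (C1*sin(2^(3/4)*c/2) + C2*cos(2^(3/4)*c/2))*exp(-2^(3/4)*c/2) + (C3*sin(2^(3/4)*c/2) + C4*cos(2^(3/4)*c/2))*exp(2^(3/4)*c/2)


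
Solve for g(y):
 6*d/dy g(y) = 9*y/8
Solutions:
 g(y) = C1 + 3*y^2/32


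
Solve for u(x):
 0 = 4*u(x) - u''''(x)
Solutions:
 u(x) = C1*exp(-sqrt(2)*x) + C2*exp(sqrt(2)*x) + C3*sin(sqrt(2)*x) + C4*cos(sqrt(2)*x)


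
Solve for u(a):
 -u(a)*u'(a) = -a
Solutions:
 u(a) = -sqrt(C1 + a^2)
 u(a) = sqrt(C1 + a^2)


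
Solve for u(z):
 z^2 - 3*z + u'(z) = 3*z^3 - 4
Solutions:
 u(z) = C1 + 3*z^4/4 - z^3/3 + 3*z^2/2 - 4*z


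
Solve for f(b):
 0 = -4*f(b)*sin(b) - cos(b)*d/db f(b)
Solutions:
 f(b) = C1*cos(b)^4


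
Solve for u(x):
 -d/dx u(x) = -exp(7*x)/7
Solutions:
 u(x) = C1 + exp(7*x)/49


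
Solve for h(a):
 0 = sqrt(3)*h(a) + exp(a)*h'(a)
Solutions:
 h(a) = C1*exp(sqrt(3)*exp(-a))


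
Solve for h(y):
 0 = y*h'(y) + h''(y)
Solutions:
 h(y) = C1 + C2*erf(sqrt(2)*y/2)


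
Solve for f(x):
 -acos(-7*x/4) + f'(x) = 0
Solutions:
 f(x) = C1 + x*acos(-7*x/4) + sqrt(16 - 49*x^2)/7


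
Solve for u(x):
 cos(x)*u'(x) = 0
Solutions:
 u(x) = C1


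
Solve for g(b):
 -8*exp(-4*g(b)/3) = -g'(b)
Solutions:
 g(b) = 3*log(-I*(C1 + 32*b/3)^(1/4))
 g(b) = 3*log(I*(C1 + 32*b/3)^(1/4))
 g(b) = 3*log(-(C1 + 32*b/3)^(1/4))
 g(b) = 3*log(C1 + 32*b/3)/4


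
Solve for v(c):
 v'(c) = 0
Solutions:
 v(c) = C1


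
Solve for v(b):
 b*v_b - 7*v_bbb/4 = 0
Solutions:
 v(b) = C1 + Integral(C2*airyai(14^(2/3)*b/7) + C3*airybi(14^(2/3)*b/7), b)


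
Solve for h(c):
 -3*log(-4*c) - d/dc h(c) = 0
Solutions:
 h(c) = C1 - 3*c*log(-c) + 3*c*(1 - 2*log(2))


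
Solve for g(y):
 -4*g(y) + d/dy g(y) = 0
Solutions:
 g(y) = C1*exp(4*y)


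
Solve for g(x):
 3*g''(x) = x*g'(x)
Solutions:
 g(x) = C1 + C2*erfi(sqrt(6)*x/6)


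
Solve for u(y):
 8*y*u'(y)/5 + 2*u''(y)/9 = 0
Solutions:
 u(y) = C1 + C2*erf(3*sqrt(10)*y/5)


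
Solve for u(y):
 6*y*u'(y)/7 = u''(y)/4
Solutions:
 u(y) = C1 + C2*erfi(2*sqrt(21)*y/7)


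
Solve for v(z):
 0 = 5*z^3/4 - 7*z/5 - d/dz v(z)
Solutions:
 v(z) = C1 + 5*z^4/16 - 7*z^2/10


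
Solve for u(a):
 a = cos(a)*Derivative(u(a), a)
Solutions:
 u(a) = C1 + Integral(a/cos(a), a)


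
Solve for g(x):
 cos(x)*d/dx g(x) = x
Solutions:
 g(x) = C1 + Integral(x/cos(x), x)


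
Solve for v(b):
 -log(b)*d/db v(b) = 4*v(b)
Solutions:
 v(b) = C1*exp(-4*li(b))


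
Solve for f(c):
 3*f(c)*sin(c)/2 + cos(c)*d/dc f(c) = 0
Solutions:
 f(c) = C1*cos(c)^(3/2)


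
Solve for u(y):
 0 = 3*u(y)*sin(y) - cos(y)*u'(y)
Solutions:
 u(y) = C1/cos(y)^3


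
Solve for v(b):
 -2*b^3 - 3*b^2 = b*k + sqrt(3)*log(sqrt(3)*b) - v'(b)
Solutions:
 v(b) = C1 + b^4/2 + b^3 + b^2*k/2 + sqrt(3)*b*log(b) - sqrt(3)*b + sqrt(3)*b*log(3)/2


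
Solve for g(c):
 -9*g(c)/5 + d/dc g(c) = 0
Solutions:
 g(c) = C1*exp(9*c/5)


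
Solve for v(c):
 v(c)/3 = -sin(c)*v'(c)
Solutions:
 v(c) = C1*(cos(c) + 1)^(1/6)/(cos(c) - 1)^(1/6)


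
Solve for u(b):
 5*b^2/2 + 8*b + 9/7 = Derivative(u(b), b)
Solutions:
 u(b) = C1 + 5*b^3/6 + 4*b^2 + 9*b/7


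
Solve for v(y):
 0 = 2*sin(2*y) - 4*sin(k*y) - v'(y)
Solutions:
 v(y) = C1 - cos(2*y) + 4*cos(k*y)/k


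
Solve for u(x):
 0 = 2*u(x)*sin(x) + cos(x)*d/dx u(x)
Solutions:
 u(x) = C1*cos(x)^2


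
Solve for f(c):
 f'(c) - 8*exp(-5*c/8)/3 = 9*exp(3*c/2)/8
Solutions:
 f(c) = C1 + 3*exp(3*c/2)/4 - 64*exp(-5*c/8)/15


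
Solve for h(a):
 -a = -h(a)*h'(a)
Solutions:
 h(a) = -sqrt(C1 + a^2)
 h(a) = sqrt(C1 + a^2)


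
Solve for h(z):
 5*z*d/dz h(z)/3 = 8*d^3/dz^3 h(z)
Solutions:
 h(z) = C1 + Integral(C2*airyai(3^(2/3)*5^(1/3)*z/6) + C3*airybi(3^(2/3)*5^(1/3)*z/6), z)


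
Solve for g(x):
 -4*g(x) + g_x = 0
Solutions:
 g(x) = C1*exp(4*x)


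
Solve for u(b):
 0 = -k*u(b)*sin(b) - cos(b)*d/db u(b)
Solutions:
 u(b) = C1*exp(k*log(cos(b)))


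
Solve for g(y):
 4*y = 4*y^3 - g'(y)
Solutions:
 g(y) = C1 + y^4 - 2*y^2


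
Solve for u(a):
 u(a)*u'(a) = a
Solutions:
 u(a) = -sqrt(C1 + a^2)
 u(a) = sqrt(C1 + a^2)


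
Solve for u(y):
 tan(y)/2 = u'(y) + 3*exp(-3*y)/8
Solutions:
 u(y) = C1 + log(tan(y)^2 + 1)/4 + exp(-3*y)/8


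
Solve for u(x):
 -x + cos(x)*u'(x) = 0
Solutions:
 u(x) = C1 + Integral(x/cos(x), x)


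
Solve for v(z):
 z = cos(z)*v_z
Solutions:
 v(z) = C1 + Integral(z/cos(z), z)


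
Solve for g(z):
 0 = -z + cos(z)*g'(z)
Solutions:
 g(z) = C1 + Integral(z/cos(z), z)


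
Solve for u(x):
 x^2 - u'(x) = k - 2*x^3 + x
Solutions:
 u(x) = C1 - k*x + x^4/2 + x^3/3 - x^2/2


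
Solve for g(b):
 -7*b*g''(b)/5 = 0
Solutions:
 g(b) = C1 + C2*b


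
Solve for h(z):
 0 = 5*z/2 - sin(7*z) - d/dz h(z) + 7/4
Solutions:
 h(z) = C1 + 5*z^2/4 + 7*z/4 + cos(7*z)/7


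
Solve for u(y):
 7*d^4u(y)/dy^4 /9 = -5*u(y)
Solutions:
 u(y) = (C1*sin(5^(1/4)*sqrt(6)*7^(3/4)*y/14) + C2*cos(5^(1/4)*sqrt(6)*7^(3/4)*y/14))*exp(-5^(1/4)*sqrt(6)*7^(3/4)*y/14) + (C3*sin(5^(1/4)*sqrt(6)*7^(3/4)*y/14) + C4*cos(5^(1/4)*sqrt(6)*7^(3/4)*y/14))*exp(5^(1/4)*sqrt(6)*7^(3/4)*y/14)


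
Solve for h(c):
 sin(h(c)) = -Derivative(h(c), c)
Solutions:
 h(c) = -acos((-C1 - exp(2*c))/(C1 - exp(2*c))) + 2*pi
 h(c) = acos((-C1 - exp(2*c))/(C1 - exp(2*c)))


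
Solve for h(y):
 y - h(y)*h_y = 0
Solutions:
 h(y) = -sqrt(C1 + y^2)
 h(y) = sqrt(C1 + y^2)


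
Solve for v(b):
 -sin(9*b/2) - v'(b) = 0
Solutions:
 v(b) = C1 + 2*cos(9*b/2)/9


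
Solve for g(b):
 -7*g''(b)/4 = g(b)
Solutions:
 g(b) = C1*sin(2*sqrt(7)*b/7) + C2*cos(2*sqrt(7)*b/7)


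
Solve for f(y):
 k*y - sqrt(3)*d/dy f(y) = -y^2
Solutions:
 f(y) = C1 + sqrt(3)*k*y^2/6 + sqrt(3)*y^3/9


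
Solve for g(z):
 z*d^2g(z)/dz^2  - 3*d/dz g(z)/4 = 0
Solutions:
 g(z) = C1 + C2*z^(7/4)


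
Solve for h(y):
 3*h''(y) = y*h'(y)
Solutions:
 h(y) = C1 + C2*erfi(sqrt(6)*y/6)


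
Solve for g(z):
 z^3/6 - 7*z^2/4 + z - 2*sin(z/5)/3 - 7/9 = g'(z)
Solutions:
 g(z) = C1 + z^4/24 - 7*z^3/12 + z^2/2 - 7*z/9 + 10*cos(z/5)/3
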